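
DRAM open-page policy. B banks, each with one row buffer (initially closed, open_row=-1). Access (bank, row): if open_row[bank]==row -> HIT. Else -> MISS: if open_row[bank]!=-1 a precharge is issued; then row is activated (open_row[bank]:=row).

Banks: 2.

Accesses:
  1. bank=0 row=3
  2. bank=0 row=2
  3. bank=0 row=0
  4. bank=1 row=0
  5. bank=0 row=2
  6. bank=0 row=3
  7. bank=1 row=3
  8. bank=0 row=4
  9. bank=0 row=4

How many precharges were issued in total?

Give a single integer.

Acc 1: bank0 row3 -> MISS (open row3); precharges=0
Acc 2: bank0 row2 -> MISS (open row2); precharges=1
Acc 3: bank0 row0 -> MISS (open row0); precharges=2
Acc 4: bank1 row0 -> MISS (open row0); precharges=2
Acc 5: bank0 row2 -> MISS (open row2); precharges=3
Acc 6: bank0 row3 -> MISS (open row3); precharges=4
Acc 7: bank1 row3 -> MISS (open row3); precharges=5
Acc 8: bank0 row4 -> MISS (open row4); precharges=6
Acc 9: bank0 row4 -> HIT

Answer: 6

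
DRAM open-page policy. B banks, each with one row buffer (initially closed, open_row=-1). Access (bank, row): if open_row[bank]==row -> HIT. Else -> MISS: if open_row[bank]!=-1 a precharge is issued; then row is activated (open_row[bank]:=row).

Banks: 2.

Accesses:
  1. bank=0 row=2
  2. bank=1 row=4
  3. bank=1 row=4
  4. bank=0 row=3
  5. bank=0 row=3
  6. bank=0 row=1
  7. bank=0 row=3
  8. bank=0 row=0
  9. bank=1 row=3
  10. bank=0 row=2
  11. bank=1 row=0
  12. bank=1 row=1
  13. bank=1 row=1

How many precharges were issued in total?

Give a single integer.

Acc 1: bank0 row2 -> MISS (open row2); precharges=0
Acc 2: bank1 row4 -> MISS (open row4); precharges=0
Acc 3: bank1 row4 -> HIT
Acc 4: bank0 row3 -> MISS (open row3); precharges=1
Acc 5: bank0 row3 -> HIT
Acc 6: bank0 row1 -> MISS (open row1); precharges=2
Acc 7: bank0 row3 -> MISS (open row3); precharges=3
Acc 8: bank0 row0 -> MISS (open row0); precharges=4
Acc 9: bank1 row3 -> MISS (open row3); precharges=5
Acc 10: bank0 row2 -> MISS (open row2); precharges=6
Acc 11: bank1 row0 -> MISS (open row0); precharges=7
Acc 12: bank1 row1 -> MISS (open row1); precharges=8
Acc 13: bank1 row1 -> HIT

Answer: 8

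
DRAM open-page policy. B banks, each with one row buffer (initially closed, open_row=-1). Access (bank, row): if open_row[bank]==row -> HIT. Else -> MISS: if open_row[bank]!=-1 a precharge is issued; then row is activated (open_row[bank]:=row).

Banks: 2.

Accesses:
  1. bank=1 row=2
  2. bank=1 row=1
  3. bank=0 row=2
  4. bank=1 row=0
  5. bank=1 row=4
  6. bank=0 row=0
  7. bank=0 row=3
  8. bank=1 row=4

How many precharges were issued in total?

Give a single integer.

Answer: 5

Derivation:
Acc 1: bank1 row2 -> MISS (open row2); precharges=0
Acc 2: bank1 row1 -> MISS (open row1); precharges=1
Acc 3: bank0 row2 -> MISS (open row2); precharges=1
Acc 4: bank1 row0 -> MISS (open row0); precharges=2
Acc 5: bank1 row4 -> MISS (open row4); precharges=3
Acc 6: bank0 row0 -> MISS (open row0); precharges=4
Acc 7: bank0 row3 -> MISS (open row3); precharges=5
Acc 8: bank1 row4 -> HIT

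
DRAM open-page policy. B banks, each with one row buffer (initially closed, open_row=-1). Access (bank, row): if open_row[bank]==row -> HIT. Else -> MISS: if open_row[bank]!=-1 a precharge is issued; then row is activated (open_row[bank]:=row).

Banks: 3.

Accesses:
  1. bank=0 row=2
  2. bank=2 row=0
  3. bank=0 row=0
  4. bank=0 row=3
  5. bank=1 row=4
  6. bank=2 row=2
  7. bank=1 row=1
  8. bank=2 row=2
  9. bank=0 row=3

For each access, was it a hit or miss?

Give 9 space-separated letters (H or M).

Answer: M M M M M M M H H

Derivation:
Acc 1: bank0 row2 -> MISS (open row2); precharges=0
Acc 2: bank2 row0 -> MISS (open row0); precharges=0
Acc 3: bank0 row0 -> MISS (open row0); precharges=1
Acc 4: bank0 row3 -> MISS (open row3); precharges=2
Acc 5: bank1 row4 -> MISS (open row4); precharges=2
Acc 6: bank2 row2 -> MISS (open row2); precharges=3
Acc 7: bank1 row1 -> MISS (open row1); precharges=4
Acc 8: bank2 row2 -> HIT
Acc 9: bank0 row3 -> HIT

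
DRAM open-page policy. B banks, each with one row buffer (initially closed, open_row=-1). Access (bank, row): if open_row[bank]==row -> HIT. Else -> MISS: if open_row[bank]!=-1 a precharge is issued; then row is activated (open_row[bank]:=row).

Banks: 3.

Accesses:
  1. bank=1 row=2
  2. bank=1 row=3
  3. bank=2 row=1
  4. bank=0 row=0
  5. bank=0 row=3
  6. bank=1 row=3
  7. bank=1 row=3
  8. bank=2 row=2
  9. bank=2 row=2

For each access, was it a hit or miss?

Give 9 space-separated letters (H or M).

Acc 1: bank1 row2 -> MISS (open row2); precharges=0
Acc 2: bank1 row3 -> MISS (open row3); precharges=1
Acc 3: bank2 row1 -> MISS (open row1); precharges=1
Acc 4: bank0 row0 -> MISS (open row0); precharges=1
Acc 5: bank0 row3 -> MISS (open row3); precharges=2
Acc 6: bank1 row3 -> HIT
Acc 7: bank1 row3 -> HIT
Acc 8: bank2 row2 -> MISS (open row2); precharges=3
Acc 9: bank2 row2 -> HIT

Answer: M M M M M H H M H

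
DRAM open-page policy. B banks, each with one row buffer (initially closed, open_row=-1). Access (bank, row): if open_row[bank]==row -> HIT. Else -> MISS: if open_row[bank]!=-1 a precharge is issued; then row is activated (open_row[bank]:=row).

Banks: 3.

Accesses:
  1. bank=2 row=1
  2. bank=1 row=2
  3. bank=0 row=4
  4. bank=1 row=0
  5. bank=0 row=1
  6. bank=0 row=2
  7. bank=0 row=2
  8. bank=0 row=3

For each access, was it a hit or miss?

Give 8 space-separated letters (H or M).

Acc 1: bank2 row1 -> MISS (open row1); precharges=0
Acc 2: bank1 row2 -> MISS (open row2); precharges=0
Acc 3: bank0 row4 -> MISS (open row4); precharges=0
Acc 4: bank1 row0 -> MISS (open row0); precharges=1
Acc 5: bank0 row1 -> MISS (open row1); precharges=2
Acc 6: bank0 row2 -> MISS (open row2); precharges=3
Acc 7: bank0 row2 -> HIT
Acc 8: bank0 row3 -> MISS (open row3); precharges=4

Answer: M M M M M M H M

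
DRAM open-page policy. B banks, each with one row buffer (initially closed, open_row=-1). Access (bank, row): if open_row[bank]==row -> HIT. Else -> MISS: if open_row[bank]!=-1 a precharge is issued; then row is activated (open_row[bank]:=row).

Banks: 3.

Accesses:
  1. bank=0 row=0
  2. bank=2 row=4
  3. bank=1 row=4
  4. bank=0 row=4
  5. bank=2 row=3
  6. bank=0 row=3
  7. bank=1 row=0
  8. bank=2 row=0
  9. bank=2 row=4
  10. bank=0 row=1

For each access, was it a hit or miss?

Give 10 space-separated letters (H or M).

Acc 1: bank0 row0 -> MISS (open row0); precharges=0
Acc 2: bank2 row4 -> MISS (open row4); precharges=0
Acc 3: bank1 row4 -> MISS (open row4); precharges=0
Acc 4: bank0 row4 -> MISS (open row4); precharges=1
Acc 5: bank2 row3 -> MISS (open row3); precharges=2
Acc 6: bank0 row3 -> MISS (open row3); precharges=3
Acc 7: bank1 row0 -> MISS (open row0); precharges=4
Acc 8: bank2 row0 -> MISS (open row0); precharges=5
Acc 9: bank2 row4 -> MISS (open row4); precharges=6
Acc 10: bank0 row1 -> MISS (open row1); precharges=7

Answer: M M M M M M M M M M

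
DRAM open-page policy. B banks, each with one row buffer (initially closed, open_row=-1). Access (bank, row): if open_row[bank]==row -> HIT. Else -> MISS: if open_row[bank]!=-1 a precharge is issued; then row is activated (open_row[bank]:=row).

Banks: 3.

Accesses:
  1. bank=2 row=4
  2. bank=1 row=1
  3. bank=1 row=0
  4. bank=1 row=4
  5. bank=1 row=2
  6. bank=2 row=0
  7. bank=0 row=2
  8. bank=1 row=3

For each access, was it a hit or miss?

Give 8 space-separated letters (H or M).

Answer: M M M M M M M M

Derivation:
Acc 1: bank2 row4 -> MISS (open row4); precharges=0
Acc 2: bank1 row1 -> MISS (open row1); precharges=0
Acc 3: bank1 row0 -> MISS (open row0); precharges=1
Acc 4: bank1 row4 -> MISS (open row4); precharges=2
Acc 5: bank1 row2 -> MISS (open row2); precharges=3
Acc 6: bank2 row0 -> MISS (open row0); precharges=4
Acc 7: bank0 row2 -> MISS (open row2); precharges=4
Acc 8: bank1 row3 -> MISS (open row3); precharges=5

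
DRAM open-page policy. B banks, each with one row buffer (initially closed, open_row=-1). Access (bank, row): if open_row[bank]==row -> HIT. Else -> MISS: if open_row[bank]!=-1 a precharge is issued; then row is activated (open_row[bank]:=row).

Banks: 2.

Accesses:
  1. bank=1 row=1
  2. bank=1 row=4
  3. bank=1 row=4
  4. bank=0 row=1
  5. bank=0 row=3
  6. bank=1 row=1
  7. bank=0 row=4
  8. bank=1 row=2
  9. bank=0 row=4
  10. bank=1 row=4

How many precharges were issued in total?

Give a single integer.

Answer: 6

Derivation:
Acc 1: bank1 row1 -> MISS (open row1); precharges=0
Acc 2: bank1 row4 -> MISS (open row4); precharges=1
Acc 3: bank1 row4 -> HIT
Acc 4: bank0 row1 -> MISS (open row1); precharges=1
Acc 5: bank0 row3 -> MISS (open row3); precharges=2
Acc 6: bank1 row1 -> MISS (open row1); precharges=3
Acc 7: bank0 row4 -> MISS (open row4); precharges=4
Acc 8: bank1 row2 -> MISS (open row2); precharges=5
Acc 9: bank0 row4 -> HIT
Acc 10: bank1 row4 -> MISS (open row4); precharges=6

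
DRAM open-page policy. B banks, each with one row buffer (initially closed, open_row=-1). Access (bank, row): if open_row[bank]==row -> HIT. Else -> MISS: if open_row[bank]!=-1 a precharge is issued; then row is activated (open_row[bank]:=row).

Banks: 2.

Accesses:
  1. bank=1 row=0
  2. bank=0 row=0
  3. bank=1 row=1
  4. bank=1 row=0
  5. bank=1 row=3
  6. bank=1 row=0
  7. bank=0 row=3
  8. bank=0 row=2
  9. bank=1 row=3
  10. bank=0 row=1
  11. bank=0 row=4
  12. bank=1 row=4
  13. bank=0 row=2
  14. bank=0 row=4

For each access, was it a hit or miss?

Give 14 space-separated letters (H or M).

Answer: M M M M M M M M M M M M M M

Derivation:
Acc 1: bank1 row0 -> MISS (open row0); precharges=0
Acc 2: bank0 row0 -> MISS (open row0); precharges=0
Acc 3: bank1 row1 -> MISS (open row1); precharges=1
Acc 4: bank1 row0 -> MISS (open row0); precharges=2
Acc 5: bank1 row3 -> MISS (open row3); precharges=3
Acc 6: bank1 row0 -> MISS (open row0); precharges=4
Acc 7: bank0 row3 -> MISS (open row3); precharges=5
Acc 8: bank0 row2 -> MISS (open row2); precharges=6
Acc 9: bank1 row3 -> MISS (open row3); precharges=7
Acc 10: bank0 row1 -> MISS (open row1); precharges=8
Acc 11: bank0 row4 -> MISS (open row4); precharges=9
Acc 12: bank1 row4 -> MISS (open row4); precharges=10
Acc 13: bank0 row2 -> MISS (open row2); precharges=11
Acc 14: bank0 row4 -> MISS (open row4); precharges=12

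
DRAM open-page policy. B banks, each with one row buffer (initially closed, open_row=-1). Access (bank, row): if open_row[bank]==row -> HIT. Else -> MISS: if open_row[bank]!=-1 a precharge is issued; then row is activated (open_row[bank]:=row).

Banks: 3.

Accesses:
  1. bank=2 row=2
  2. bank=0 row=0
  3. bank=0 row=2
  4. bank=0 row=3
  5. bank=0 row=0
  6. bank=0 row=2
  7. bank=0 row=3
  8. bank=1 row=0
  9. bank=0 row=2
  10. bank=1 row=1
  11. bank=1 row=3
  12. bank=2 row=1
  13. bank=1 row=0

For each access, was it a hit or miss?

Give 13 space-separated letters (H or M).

Answer: M M M M M M M M M M M M M

Derivation:
Acc 1: bank2 row2 -> MISS (open row2); precharges=0
Acc 2: bank0 row0 -> MISS (open row0); precharges=0
Acc 3: bank0 row2 -> MISS (open row2); precharges=1
Acc 4: bank0 row3 -> MISS (open row3); precharges=2
Acc 5: bank0 row0 -> MISS (open row0); precharges=3
Acc 6: bank0 row2 -> MISS (open row2); precharges=4
Acc 7: bank0 row3 -> MISS (open row3); precharges=5
Acc 8: bank1 row0 -> MISS (open row0); precharges=5
Acc 9: bank0 row2 -> MISS (open row2); precharges=6
Acc 10: bank1 row1 -> MISS (open row1); precharges=7
Acc 11: bank1 row3 -> MISS (open row3); precharges=8
Acc 12: bank2 row1 -> MISS (open row1); precharges=9
Acc 13: bank1 row0 -> MISS (open row0); precharges=10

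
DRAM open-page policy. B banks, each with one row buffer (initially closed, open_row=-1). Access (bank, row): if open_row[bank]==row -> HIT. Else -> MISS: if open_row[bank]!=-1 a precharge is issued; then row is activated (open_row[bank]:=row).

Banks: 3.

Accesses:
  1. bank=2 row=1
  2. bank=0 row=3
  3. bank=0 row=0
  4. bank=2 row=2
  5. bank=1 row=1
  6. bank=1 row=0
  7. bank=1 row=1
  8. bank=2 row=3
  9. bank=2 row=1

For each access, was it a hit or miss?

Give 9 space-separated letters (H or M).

Answer: M M M M M M M M M

Derivation:
Acc 1: bank2 row1 -> MISS (open row1); precharges=0
Acc 2: bank0 row3 -> MISS (open row3); precharges=0
Acc 3: bank0 row0 -> MISS (open row0); precharges=1
Acc 4: bank2 row2 -> MISS (open row2); precharges=2
Acc 5: bank1 row1 -> MISS (open row1); precharges=2
Acc 6: bank1 row0 -> MISS (open row0); precharges=3
Acc 7: bank1 row1 -> MISS (open row1); precharges=4
Acc 8: bank2 row3 -> MISS (open row3); precharges=5
Acc 9: bank2 row1 -> MISS (open row1); precharges=6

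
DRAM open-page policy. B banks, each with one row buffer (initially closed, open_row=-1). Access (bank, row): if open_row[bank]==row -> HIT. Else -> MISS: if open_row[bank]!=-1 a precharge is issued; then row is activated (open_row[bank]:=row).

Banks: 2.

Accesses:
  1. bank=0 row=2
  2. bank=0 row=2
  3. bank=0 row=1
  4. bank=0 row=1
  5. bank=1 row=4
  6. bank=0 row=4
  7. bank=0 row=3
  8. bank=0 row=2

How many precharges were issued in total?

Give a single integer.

Acc 1: bank0 row2 -> MISS (open row2); precharges=0
Acc 2: bank0 row2 -> HIT
Acc 3: bank0 row1 -> MISS (open row1); precharges=1
Acc 4: bank0 row1 -> HIT
Acc 5: bank1 row4 -> MISS (open row4); precharges=1
Acc 6: bank0 row4 -> MISS (open row4); precharges=2
Acc 7: bank0 row3 -> MISS (open row3); precharges=3
Acc 8: bank0 row2 -> MISS (open row2); precharges=4

Answer: 4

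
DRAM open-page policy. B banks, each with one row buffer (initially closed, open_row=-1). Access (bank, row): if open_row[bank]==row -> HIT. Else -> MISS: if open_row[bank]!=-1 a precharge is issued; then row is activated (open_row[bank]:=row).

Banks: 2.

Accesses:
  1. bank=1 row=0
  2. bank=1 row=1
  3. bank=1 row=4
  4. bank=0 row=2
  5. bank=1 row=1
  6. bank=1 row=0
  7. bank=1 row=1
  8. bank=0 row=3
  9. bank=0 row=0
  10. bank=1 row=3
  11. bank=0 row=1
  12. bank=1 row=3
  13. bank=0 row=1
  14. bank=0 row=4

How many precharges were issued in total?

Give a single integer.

Answer: 10

Derivation:
Acc 1: bank1 row0 -> MISS (open row0); precharges=0
Acc 2: bank1 row1 -> MISS (open row1); precharges=1
Acc 3: bank1 row4 -> MISS (open row4); precharges=2
Acc 4: bank0 row2 -> MISS (open row2); precharges=2
Acc 5: bank1 row1 -> MISS (open row1); precharges=3
Acc 6: bank1 row0 -> MISS (open row0); precharges=4
Acc 7: bank1 row1 -> MISS (open row1); precharges=5
Acc 8: bank0 row3 -> MISS (open row3); precharges=6
Acc 9: bank0 row0 -> MISS (open row0); precharges=7
Acc 10: bank1 row3 -> MISS (open row3); precharges=8
Acc 11: bank0 row1 -> MISS (open row1); precharges=9
Acc 12: bank1 row3 -> HIT
Acc 13: bank0 row1 -> HIT
Acc 14: bank0 row4 -> MISS (open row4); precharges=10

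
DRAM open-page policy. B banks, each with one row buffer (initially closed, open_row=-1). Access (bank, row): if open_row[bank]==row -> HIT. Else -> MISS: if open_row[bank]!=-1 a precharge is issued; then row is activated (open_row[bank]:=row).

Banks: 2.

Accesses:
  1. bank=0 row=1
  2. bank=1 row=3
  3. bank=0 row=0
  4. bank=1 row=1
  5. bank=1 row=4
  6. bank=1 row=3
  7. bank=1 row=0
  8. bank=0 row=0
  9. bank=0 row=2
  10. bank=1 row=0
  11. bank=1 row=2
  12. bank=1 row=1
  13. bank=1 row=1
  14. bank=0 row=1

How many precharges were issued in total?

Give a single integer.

Acc 1: bank0 row1 -> MISS (open row1); precharges=0
Acc 2: bank1 row3 -> MISS (open row3); precharges=0
Acc 3: bank0 row0 -> MISS (open row0); precharges=1
Acc 4: bank1 row1 -> MISS (open row1); precharges=2
Acc 5: bank1 row4 -> MISS (open row4); precharges=3
Acc 6: bank1 row3 -> MISS (open row3); precharges=4
Acc 7: bank1 row0 -> MISS (open row0); precharges=5
Acc 8: bank0 row0 -> HIT
Acc 9: bank0 row2 -> MISS (open row2); precharges=6
Acc 10: bank1 row0 -> HIT
Acc 11: bank1 row2 -> MISS (open row2); precharges=7
Acc 12: bank1 row1 -> MISS (open row1); precharges=8
Acc 13: bank1 row1 -> HIT
Acc 14: bank0 row1 -> MISS (open row1); precharges=9

Answer: 9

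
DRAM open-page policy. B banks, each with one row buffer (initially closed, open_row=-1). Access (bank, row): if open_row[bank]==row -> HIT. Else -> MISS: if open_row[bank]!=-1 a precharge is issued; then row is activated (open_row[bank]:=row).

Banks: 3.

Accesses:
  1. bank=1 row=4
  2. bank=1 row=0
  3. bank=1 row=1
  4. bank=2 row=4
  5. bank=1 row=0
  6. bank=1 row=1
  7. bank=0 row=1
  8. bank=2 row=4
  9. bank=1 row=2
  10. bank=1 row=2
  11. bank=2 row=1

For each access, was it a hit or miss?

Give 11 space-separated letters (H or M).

Acc 1: bank1 row4 -> MISS (open row4); precharges=0
Acc 2: bank1 row0 -> MISS (open row0); precharges=1
Acc 3: bank1 row1 -> MISS (open row1); precharges=2
Acc 4: bank2 row4 -> MISS (open row4); precharges=2
Acc 5: bank1 row0 -> MISS (open row0); precharges=3
Acc 6: bank1 row1 -> MISS (open row1); precharges=4
Acc 7: bank0 row1 -> MISS (open row1); precharges=4
Acc 8: bank2 row4 -> HIT
Acc 9: bank1 row2 -> MISS (open row2); precharges=5
Acc 10: bank1 row2 -> HIT
Acc 11: bank2 row1 -> MISS (open row1); precharges=6

Answer: M M M M M M M H M H M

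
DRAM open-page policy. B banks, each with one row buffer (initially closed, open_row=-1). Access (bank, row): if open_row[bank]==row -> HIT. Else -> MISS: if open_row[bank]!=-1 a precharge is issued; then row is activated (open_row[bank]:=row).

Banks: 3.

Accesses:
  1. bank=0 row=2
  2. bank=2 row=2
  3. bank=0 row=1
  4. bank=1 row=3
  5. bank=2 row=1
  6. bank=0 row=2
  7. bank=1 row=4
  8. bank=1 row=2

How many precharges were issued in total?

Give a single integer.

Acc 1: bank0 row2 -> MISS (open row2); precharges=0
Acc 2: bank2 row2 -> MISS (open row2); precharges=0
Acc 3: bank0 row1 -> MISS (open row1); precharges=1
Acc 4: bank1 row3 -> MISS (open row3); precharges=1
Acc 5: bank2 row1 -> MISS (open row1); precharges=2
Acc 6: bank0 row2 -> MISS (open row2); precharges=3
Acc 7: bank1 row4 -> MISS (open row4); precharges=4
Acc 8: bank1 row2 -> MISS (open row2); precharges=5

Answer: 5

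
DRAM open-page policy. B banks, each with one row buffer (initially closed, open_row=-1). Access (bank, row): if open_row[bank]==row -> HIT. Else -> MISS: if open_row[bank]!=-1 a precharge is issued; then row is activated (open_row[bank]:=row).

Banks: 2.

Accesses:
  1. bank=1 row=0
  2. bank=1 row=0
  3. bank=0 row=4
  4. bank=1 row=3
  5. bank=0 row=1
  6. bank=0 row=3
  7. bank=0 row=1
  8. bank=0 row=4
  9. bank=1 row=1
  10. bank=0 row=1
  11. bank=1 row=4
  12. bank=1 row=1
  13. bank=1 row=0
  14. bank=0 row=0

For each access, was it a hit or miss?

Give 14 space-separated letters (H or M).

Answer: M H M M M M M M M M M M M M

Derivation:
Acc 1: bank1 row0 -> MISS (open row0); precharges=0
Acc 2: bank1 row0 -> HIT
Acc 3: bank0 row4 -> MISS (open row4); precharges=0
Acc 4: bank1 row3 -> MISS (open row3); precharges=1
Acc 5: bank0 row1 -> MISS (open row1); precharges=2
Acc 6: bank0 row3 -> MISS (open row3); precharges=3
Acc 7: bank0 row1 -> MISS (open row1); precharges=4
Acc 8: bank0 row4 -> MISS (open row4); precharges=5
Acc 9: bank1 row1 -> MISS (open row1); precharges=6
Acc 10: bank0 row1 -> MISS (open row1); precharges=7
Acc 11: bank1 row4 -> MISS (open row4); precharges=8
Acc 12: bank1 row1 -> MISS (open row1); precharges=9
Acc 13: bank1 row0 -> MISS (open row0); precharges=10
Acc 14: bank0 row0 -> MISS (open row0); precharges=11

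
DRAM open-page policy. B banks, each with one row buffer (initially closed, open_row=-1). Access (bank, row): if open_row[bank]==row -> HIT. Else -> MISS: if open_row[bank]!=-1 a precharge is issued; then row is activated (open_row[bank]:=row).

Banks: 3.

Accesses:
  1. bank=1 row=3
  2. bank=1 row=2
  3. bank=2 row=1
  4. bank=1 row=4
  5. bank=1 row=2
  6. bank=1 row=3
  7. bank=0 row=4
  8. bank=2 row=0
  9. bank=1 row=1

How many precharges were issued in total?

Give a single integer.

Acc 1: bank1 row3 -> MISS (open row3); precharges=0
Acc 2: bank1 row2 -> MISS (open row2); precharges=1
Acc 3: bank2 row1 -> MISS (open row1); precharges=1
Acc 4: bank1 row4 -> MISS (open row4); precharges=2
Acc 5: bank1 row2 -> MISS (open row2); precharges=3
Acc 6: bank1 row3 -> MISS (open row3); precharges=4
Acc 7: bank0 row4 -> MISS (open row4); precharges=4
Acc 8: bank2 row0 -> MISS (open row0); precharges=5
Acc 9: bank1 row1 -> MISS (open row1); precharges=6

Answer: 6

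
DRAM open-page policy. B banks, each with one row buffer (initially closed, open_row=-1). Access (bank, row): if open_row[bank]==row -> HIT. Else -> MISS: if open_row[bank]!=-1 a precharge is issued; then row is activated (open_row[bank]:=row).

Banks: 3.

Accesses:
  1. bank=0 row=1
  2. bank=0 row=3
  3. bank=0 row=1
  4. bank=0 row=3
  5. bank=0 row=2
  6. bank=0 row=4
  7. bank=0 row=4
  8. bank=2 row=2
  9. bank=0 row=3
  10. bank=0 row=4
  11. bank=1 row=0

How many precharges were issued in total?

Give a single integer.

Acc 1: bank0 row1 -> MISS (open row1); precharges=0
Acc 2: bank0 row3 -> MISS (open row3); precharges=1
Acc 3: bank0 row1 -> MISS (open row1); precharges=2
Acc 4: bank0 row3 -> MISS (open row3); precharges=3
Acc 5: bank0 row2 -> MISS (open row2); precharges=4
Acc 6: bank0 row4 -> MISS (open row4); precharges=5
Acc 7: bank0 row4 -> HIT
Acc 8: bank2 row2 -> MISS (open row2); precharges=5
Acc 9: bank0 row3 -> MISS (open row3); precharges=6
Acc 10: bank0 row4 -> MISS (open row4); precharges=7
Acc 11: bank1 row0 -> MISS (open row0); precharges=7

Answer: 7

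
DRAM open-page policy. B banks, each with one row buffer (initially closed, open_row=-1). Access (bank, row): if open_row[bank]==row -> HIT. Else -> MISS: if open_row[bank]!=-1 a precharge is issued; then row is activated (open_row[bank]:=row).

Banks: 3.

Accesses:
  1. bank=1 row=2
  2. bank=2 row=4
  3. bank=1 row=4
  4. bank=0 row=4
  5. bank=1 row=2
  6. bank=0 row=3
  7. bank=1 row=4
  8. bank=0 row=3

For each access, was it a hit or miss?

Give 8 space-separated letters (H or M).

Answer: M M M M M M M H

Derivation:
Acc 1: bank1 row2 -> MISS (open row2); precharges=0
Acc 2: bank2 row4 -> MISS (open row4); precharges=0
Acc 3: bank1 row4 -> MISS (open row4); precharges=1
Acc 4: bank0 row4 -> MISS (open row4); precharges=1
Acc 5: bank1 row2 -> MISS (open row2); precharges=2
Acc 6: bank0 row3 -> MISS (open row3); precharges=3
Acc 7: bank1 row4 -> MISS (open row4); precharges=4
Acc 8: bank0 row3 -> HIT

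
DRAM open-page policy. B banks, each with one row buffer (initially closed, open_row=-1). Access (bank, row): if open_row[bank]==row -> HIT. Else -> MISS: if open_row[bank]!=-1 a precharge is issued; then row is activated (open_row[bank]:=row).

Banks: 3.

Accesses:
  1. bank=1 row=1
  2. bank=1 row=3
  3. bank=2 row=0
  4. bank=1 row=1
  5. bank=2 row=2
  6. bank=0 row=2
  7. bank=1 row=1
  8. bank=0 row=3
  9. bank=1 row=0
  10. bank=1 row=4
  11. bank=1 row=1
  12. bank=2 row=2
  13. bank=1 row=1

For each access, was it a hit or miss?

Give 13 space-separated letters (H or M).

Acc 1: bank1 row1 -> MISS (open row1); precharges=0
Acc 2: bank1 row3 -> MISS (open row3); precharges=1
Acc 3: bank2 row0 -> MISS (open row0); precharges=1
Acc 4: bank1 row1 -> MISS (open row1); precharges=2
Acc 5: bank2 row2 -> MISS (open row2); precharges=3
Acc 6: bank0 row2 -> MISS (open row2); precharges=3
Acc 7: bank1 row1 -> HIT
Acc 8: bank0 row3 -> MISS (open row3); precharges=4
Acc 9: bank1 row0 -> MISS (open row0); precharges=5
Acc 10: bank1 row4 -> MISS (open row4); precharges=6
Acc 11: bank1 row1 -> MISS (open row1); precharges=7
Acc 12: bank2 row2 -> HIT
Acc 13: bank1 row1 -> HIT

Answer: M M M M M M H M M M M H H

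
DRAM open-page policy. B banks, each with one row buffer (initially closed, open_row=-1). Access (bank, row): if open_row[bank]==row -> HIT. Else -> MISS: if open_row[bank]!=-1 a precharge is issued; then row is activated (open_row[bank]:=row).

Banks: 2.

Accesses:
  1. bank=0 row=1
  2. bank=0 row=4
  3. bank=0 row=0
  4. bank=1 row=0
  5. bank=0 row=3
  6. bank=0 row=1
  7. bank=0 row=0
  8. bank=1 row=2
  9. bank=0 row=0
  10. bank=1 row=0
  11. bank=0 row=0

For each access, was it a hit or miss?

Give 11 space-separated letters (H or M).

Acc 1: bank0 row1 -> MISS (open row1); precharges=0
Acc 2: bank0 row4 -> MISS (open row4); precharges=1
Acc 3: bank0 row0 -> MISS (open row0); precharges=2
Acc 4: bank1 row0 -> MISS (open row0); precharges=2
Acc 5: bank0 row3 -> MISS (open row3); precharges=3
Acc 6: bank0 row1 -> MISS (open row1); precharges=4
Acc 7: bank0 row0 -> MISS (open row0); precharges=5
Acc 8: bank1 row2 -> MISS (open row2); precharges=6
Acc 9: bank0 row0 -> HIT
Acc 10: bank1 row0 -> MISS (open row0); precharges=7
Acc 11: bank0 row0 -> HIT

Answer: M M M M M M M M H M H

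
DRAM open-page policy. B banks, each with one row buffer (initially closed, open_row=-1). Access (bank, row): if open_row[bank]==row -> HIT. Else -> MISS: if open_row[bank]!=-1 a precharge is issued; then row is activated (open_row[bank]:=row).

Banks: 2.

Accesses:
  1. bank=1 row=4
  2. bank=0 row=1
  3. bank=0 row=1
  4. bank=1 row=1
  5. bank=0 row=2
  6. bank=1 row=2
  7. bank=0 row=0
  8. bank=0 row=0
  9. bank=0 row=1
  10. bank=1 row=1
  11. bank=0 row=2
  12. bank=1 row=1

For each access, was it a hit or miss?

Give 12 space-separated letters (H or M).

Answer: M M H M M M M H M M M H

Derivation:
Acc 1: bank1 row4 -> MISS (open row4); precharges=0
Acc 2: bank0 row1 -> MISS (open row1); precharges=0
Acc 3: bank0 row1 -> HIT
Acc 4: bank1 row1 -> MISS (open row1); precharges=1
Acc 5: bank0 row2 -> MISS (open row2); precharges=2
Acc 6: bank1 row2 -> MISS (open row2); precharges=3
Acc 7: bank0 row0 -> MISS (open row0); precharges=4
Acc 8: bank0 row0 -> HIT
Acc 9: bank0 row1 -> MISS (open row1); precharges=5
Acc 10: bank1 row1 -> MISS (open row1); precharges=6
Acc 11: bank0 row2 -> MISS (open row2); precharges=7
Acc 12: bank1 row1 -> HIT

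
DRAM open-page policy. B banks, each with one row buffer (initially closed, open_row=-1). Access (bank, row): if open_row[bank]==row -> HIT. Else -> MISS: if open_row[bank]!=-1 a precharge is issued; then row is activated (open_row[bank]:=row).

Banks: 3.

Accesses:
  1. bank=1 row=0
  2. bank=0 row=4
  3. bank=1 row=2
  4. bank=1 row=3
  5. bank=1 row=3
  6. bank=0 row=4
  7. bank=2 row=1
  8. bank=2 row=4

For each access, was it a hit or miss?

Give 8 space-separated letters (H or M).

Acc 1: bank1 row0 -> MISS (open row0); precharges=0
Acc 2: bank0 row4 -> MISS (open row4); precharges=0
Acc 3: bank1 row2 -> MISS (open row2); precharges=1
Acc 4: bank1 row3 -> MISS (open row3); precharges=2
Acc 5: bank1 row3 -> HIT
Acc 6: bank0 row4 -> HIT
Acc 7: bank2 row1 -> MISS (open row1); precharges=2
Acc 8: bank2 row4 -> MISS (open row4); precharges=3

Answer: M M M M H H M M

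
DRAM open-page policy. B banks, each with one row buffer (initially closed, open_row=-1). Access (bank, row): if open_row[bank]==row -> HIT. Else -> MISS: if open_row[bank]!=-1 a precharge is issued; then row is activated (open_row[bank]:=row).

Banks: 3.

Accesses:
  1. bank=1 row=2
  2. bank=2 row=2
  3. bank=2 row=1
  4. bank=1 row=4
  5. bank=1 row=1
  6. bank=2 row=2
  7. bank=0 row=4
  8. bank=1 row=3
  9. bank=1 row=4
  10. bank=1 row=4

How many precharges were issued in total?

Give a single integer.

Acc 1: bank1 row2 -> MISS (open row2); precharges=0
Acc 2: bank2 row2 -> MISS (open row2); precharges=0
Acc 3: bank2 row1 -> MISS (open row1); precharges=1
Acc 4: bank1 row4 -> MISS (open row4); precharges=2
Acc 5: bank1 row1 -> MISS (open row1); precharges=3
Acc 6: bank2 row2 -> MISS (open row2); precharges=4
Acc 7: bank0 row4 -> MISS (open row4); precharges=4
Acc 8: bank1 row3 -> MISS (open row3); precharges=5
Acc 9: bank1 row4 -> MISS (open row4); precharges=6
Acc 10: bank1 row4 -> HIT

Answer: 6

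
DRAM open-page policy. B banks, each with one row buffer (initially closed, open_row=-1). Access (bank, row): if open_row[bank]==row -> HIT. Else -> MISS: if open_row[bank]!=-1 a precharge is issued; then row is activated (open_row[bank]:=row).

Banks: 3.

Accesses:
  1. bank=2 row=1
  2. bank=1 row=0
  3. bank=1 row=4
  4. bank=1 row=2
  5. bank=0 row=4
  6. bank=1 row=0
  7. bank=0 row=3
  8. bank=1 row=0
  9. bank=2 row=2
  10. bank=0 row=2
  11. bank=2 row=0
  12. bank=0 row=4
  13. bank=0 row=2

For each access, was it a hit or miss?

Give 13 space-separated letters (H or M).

Answer: M M M M M M M H M M M M M

Derivation:
Acc 1: bank2 row1 -> MISS (open row1); precharges=0
Acc 2: bank1 row0 -> MISS (open row0); precharges=0
Acc 3: bank1 row4 -> MISS (open row4); precharges=1
Acc 4: bank1 row2 -> MISS (open row2); precharges=2
Acc 5: bank0 row4 -> MISS (open row4); precharges=2
Acc 6: bank1 row0 -> MISS (open row0); precharges=3
Acc 7: bank0 row3 -> MISS (open row3); precharges=4
Acc 8: bank1 row0 -> HIT
Acc 9: bank2 row2 -> MISS (open row2); precharges=5
Acc 10: bank0 row2 -> MISS (open row2); precharges=6
Acc 11: bank2 row0 -> MISS (open row0); precharges=7
Acc 12: bank0 row4 -> MISS (open row4); precharges=8
Acc 13: bank0 row2 -> MISS (open row2); precharges=9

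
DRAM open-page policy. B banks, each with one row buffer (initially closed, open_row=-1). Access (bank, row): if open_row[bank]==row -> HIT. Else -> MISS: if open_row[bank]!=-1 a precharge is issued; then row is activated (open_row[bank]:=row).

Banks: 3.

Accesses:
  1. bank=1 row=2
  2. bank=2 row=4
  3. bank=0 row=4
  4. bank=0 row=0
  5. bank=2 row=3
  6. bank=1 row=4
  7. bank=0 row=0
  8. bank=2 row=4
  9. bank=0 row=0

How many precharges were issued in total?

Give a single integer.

Acc 1: bank1 row2 -> MISS (open row2); precharges=0
Acc 2: bank2 row4 -> MISS (open row4); precharges=0
Acc 3: bank0 row4 -> MISS (open row4); precharges=0
Acc 4: bank0 row0 -> MISS (open row0); precharges=1
Acc 5: bank2 row3 -> MISS (open row3); precharges=2
Acc 6: bank1 row4 -> MISS (open row4); precharges=3
Acc 7: bank0 row0 -> HIT
Acc 8: bank2 row4 -> MISS (open row4); precharges=4
Acc 9: bank0 row0 -> HIT

Answer: 4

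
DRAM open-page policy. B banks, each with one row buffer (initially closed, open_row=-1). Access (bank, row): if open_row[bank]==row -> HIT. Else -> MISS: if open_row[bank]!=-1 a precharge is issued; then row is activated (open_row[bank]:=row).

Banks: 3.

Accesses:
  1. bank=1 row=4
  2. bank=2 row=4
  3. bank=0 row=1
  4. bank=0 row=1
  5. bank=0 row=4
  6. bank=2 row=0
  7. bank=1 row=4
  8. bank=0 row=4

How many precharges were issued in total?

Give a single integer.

Answer: 2

Derivation:
Acc 1: bank1 row4 -> MISS (open row4); precharges=0
Acc 2: bank2 row4 -> MISS (open row4); precharges=0
Acc 3: bank0 row1 -> MISS (open row1); precharges=0
Acc 4: bank0 row1 -> HIT
Acc 5: bank0 row4 -> MISS (open row4); precharges=1
Acc 6: bank2 row0 -> MISS (open row0); precharges=2
Acc 7: bank1 row4 -> HIT
Acc 8: bank0 row4 -> HIT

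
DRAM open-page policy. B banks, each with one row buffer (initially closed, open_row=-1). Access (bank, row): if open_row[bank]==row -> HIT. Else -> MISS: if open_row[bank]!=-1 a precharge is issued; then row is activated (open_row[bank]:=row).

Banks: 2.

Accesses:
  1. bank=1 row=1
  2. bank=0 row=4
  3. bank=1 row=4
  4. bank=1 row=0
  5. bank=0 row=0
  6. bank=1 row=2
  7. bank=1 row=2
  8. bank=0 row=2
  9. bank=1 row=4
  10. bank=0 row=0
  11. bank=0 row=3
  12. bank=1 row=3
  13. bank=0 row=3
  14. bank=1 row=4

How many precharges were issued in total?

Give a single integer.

Acc 1: bank1 row1 -> MISS (open row1); precharges=0
Acc 2: bank0 row4 -> MISS (open row4); precharges=0
Acc 3: bank1 row4 -> MISS (open row4); precharges=1
Acc 4: bank1 row0 -> MISS (open row0); precharges=2
Acc 5: bank0 row0 -> MISS (open row0); precharges=3
Acc 6: bank1 row2 -> MISS (open row2); precharges=4
Acc 7: bank1 row2 -> HIT
Acc 8: bank0 row2 -> MISS (open row2); precharges=5
Acc 9: bank1 row4 -> MISS (open row4); precharges=6
Acc 10: bank0 row0 -> MISS (open row0); precharges=7
Acc 11: bank0 row3 -> MISS (open row3); precharges=8
Acc 12: bank1 row3 -> MISS (open row3); precharges=9
Acc 13: bank0 row3 -> HIT
Acc 14: bank1 row4 -> MISS (open row4); precharges=10

Answer: 10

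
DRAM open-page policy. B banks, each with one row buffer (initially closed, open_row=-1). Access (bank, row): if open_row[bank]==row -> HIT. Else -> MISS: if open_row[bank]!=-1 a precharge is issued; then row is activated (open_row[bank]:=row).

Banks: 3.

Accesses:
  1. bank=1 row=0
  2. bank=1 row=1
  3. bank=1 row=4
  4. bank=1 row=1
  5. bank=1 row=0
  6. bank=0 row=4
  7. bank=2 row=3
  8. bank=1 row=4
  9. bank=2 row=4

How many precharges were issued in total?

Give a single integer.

Acc 1: bank1 row0 -> MISS (open row0); precharges=0
Acc 2: bank1 row1 -> MISS (open row1); precharges=1
Acc 3: bank1 row4 -> MISS (open row4); precharges=2
Acc 4: bank1 row1 -> MISS (open row1); precharges=3
Acc 5: bank1 row0 -> MISS (open row0); precharges=4
Acc 6: bank0 row4 -> MISS (open row4); precharges=4
Acc 7: bank2 row3 -> MISS (open row3); precharges=4
Acc 8: bank1 row4 -> MISS (open row4); precharges=5
Acc 9: bank2 row4 -> MISS (open row4); precharges=6

Answer: 6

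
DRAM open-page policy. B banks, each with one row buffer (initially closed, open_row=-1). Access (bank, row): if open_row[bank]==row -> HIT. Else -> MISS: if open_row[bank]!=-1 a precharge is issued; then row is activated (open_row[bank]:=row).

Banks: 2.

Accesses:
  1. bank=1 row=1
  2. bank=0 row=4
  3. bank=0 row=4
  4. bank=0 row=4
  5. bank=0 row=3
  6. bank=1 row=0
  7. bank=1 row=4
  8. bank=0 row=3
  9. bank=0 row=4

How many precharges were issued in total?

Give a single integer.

Acc 1: bank1 row1 -> MISS (open row1); precharges=0
Acc 2: bank0 row4 -> MISS (open row4); precharges=0
Acc 3: bank0 row4 -> HIT
Acc 4: bank0 row4 -> HIT
Acc 5: bank0 row3 -> MISS (open row3); precharges=1
Acc 6: bank1 row0 -> MISS (open row0); precharges=2
Acc 7: bank1 row4 -> MISS (open row4); precharges=3
Acc 8: bank0 row3 -> HIT
Acc 9: bank0 row4 -> MISS (open row4); precharges=4

Answer: 4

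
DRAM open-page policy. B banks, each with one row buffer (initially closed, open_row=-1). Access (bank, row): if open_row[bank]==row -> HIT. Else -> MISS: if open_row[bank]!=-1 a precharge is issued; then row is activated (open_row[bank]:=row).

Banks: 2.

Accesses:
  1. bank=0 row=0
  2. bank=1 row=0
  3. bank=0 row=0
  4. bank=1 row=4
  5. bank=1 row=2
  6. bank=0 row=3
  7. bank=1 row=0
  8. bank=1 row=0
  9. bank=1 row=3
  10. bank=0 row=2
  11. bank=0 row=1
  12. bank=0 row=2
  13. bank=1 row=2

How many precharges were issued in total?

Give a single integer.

Acc 1: bank0 row0 -> MISS (open row0); precharges=0
Acc 2: bank1 row0 -> MISS (open row0); precharges=0
Acc 3: bank0 row0 -> HIT
Acc 4: bank1 row4 -> MISS (open row4); precharges=1
Acc 5: bank1 row2 -> MISS (open row2); precharges=2
Acc 6: bank0 row3 -> MISS (open row3); precharges=3
Acc 7: bank1 row0 -> MISS (open row0); precharges=4
Acc 8: bank1 row0 -> HIT
Acc 9: bank1 row3 -> MISS (open row3); precharges=5
Acc 10: bank0 row2 -> MISS (open row2); precharges=6
Acc 11: bank0 row1 -> MISS (open row1); precharges=7
Acc 12: bank0 row2 -> MISS (open row2); precharges=8
Acc 13: bank1 row2 -> MISS (open row2); precharges=9

Answer: 9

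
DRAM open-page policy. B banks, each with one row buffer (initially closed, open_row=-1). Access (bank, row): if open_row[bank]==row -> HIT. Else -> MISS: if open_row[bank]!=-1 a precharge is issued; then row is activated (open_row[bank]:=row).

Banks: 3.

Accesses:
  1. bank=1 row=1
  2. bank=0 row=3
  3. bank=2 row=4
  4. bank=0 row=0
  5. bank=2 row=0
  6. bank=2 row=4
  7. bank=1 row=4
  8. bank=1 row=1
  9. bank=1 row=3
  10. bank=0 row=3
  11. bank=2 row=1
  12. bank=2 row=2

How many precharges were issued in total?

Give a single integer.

Answer: 9

Derivation:
Acc 1: bank1 row1 -> MISS (open row1); precharges=0
Acc 2: bank0 row3 -> MISS (open row3); precharges=0
Acc 3: bank2 row4 -> MISS (open row4); precharges=0
Acc 4: bank0 row0 -> MISS (open row0); precharges=1
Acc 5: bank2 row0 -> MISS (open row0); precharges=2
Acc 6: bank2 row4 -> MISS (open row4); precharges=3
Acc 7: bank1 row4 -> MISS (open row4); precharges=4
Acc 8: bank1 row1 -> MISS (open row1); precharges=5
Acc 9: bank1 row3 -> MISS (open row3); precharges=6
Acc 10: bank0 row3 -> MISS (open row3); precharges=7
Acc 11: bank2 row1 -> MISS (open row1); precharges=8
Acc 12: bank2 row2 -> MISS (open row2); precharges=9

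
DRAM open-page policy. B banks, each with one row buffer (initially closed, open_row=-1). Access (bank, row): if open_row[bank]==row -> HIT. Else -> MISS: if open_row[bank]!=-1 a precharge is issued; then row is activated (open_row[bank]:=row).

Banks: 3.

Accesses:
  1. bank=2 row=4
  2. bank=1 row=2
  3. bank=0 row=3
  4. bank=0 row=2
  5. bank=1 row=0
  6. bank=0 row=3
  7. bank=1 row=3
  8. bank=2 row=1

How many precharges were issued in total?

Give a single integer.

Answer: 5

Derivation:
Acc 1: bank2 row4 -> MISS (open row4); precharges=0
Acc 2: bank1 row2 -> MISS (open row2); precharges=0
Acc 3: bank0 row3 -> MISS (open row3); precharges=0
Acc 4: bank0 row2 -> MISS (open row2); precharges=1
Acc 5: bank1 row0 -> MISS (open row0); precharges=2
Acc 6: bank0 row3 -> MISS (open row3); precharges=3
Acc 7: bank1 row3 -> MISS (open row3); precharges=4
Acc 8: bank2 row1 -> MISS (open row1); precharges=5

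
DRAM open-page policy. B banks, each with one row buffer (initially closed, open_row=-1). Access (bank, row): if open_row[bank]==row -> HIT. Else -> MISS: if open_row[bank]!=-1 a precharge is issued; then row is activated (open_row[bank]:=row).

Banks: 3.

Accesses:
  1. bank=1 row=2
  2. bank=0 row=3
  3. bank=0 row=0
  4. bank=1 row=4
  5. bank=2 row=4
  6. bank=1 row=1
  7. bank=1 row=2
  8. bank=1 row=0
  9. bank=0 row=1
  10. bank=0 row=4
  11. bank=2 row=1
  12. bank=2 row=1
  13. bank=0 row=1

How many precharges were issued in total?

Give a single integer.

Acc 1: bank1 row2 -> MISS (open row2); precharges=0
Acc 2: bank0 row3 -> MISS (open row3); precharges=0
Acc 3: bank0 row0 -> MISS (open row0); precharges=1
Acc 4: bank1 row4 -> MISS (open row4); precharges=2
Acc 5: bank2 row4 -> MISS (open row4); precharges=2
Acc 6: bank1 row1 -> MISS (open row1); precharges=3
Acc 7: bank1 row2 -> MISS (open row2); precharges=4
Acc 8: bank1 row0 -> MISS (open row0); precharges=5
Acc 9: bank0 row1 -> MISS (open row1); precharges=6
Acc 10: bank0 row4 -> MISS (open row4); precharges=7
Acc 11: bank2 row1 -> MISS (open row1); precharges=8
Acc 12: bank2 row1 -> HIT
Acc 13: bank0 row1 -> MISS (open row1); precharges=9

Answer: 9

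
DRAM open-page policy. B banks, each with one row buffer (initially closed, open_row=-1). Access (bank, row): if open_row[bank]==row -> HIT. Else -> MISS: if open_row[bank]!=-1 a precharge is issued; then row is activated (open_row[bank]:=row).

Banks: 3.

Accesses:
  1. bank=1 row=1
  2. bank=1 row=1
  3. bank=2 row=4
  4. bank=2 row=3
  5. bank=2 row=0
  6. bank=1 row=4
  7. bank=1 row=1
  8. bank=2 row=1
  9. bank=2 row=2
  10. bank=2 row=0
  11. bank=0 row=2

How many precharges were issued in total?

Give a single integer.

Acc 1: bank1 row1 -> MISS (open row1); precharges=0
Acc 2: bank1 row1 -> HIT
Acc 3: bank2 row4 -> MISS (open row4); precharges=0
Acc 4: bank2 row3 -> MISS (open row3); precharges=1
Acc 5: bank2 row0 -> MISS (open row0); precharges=2
Acc 6: bank1 row4 -> MISS (open row4); precharges=3
Acc 7: bank1 row1 -> MISS (open row1); precharges=4
Acc 8: bank2 row1 -> MISS (open row1); precharges=5
Acc 9: bank2 row2 -> MISS (open row2); precharges=6
Acc 10: bank2 row0 -> MISS (open row0); precharges=7
Acc 11: bank0 row2 -> MISS (open row2); precharges=7

Answer: 7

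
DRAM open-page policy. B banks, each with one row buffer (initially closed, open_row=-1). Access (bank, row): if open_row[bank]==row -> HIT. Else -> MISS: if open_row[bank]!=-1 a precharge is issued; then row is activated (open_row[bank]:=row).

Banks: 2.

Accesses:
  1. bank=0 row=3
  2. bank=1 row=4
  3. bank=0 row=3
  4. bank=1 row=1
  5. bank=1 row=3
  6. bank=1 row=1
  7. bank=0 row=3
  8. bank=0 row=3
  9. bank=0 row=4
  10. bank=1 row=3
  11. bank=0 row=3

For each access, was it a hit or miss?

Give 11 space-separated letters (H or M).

Answer: M M H M M M H H M M M

Derivation:
Acc 1: bank0 row3 -> MISS (open row3); precharges=0
Acc 2: bank1 row4 -> MISS (open row4); precharges=0
Acc 3: bank0 row3 -> HIT
Acc 4: bank1 row1 -> MISS (open row1); precharges=1
Acc 5: bank1 row3 -> MISS (open row3); precharges=2
Acc 6: bank1 row1 -> MISS (open row1); precharges=3
Acc 7: bank0 row3 -> HIT
Acc 8: bank0 row3 -> HIT
Acc 9: bank0 row4 -> MISS (open row4); precharges=4
Acc 10: bank1 row3 -> MISS (open row3); precharges=5
Acc 11: bank0 row3 -> MISS (open row3); precharges=6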